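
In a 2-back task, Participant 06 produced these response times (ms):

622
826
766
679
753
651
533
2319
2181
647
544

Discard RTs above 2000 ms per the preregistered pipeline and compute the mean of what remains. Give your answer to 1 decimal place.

Excluded: 2181, 2319
Retained (n=9): Σ = 6021
Mean = 6021/9 = 669.0000

669.0 ms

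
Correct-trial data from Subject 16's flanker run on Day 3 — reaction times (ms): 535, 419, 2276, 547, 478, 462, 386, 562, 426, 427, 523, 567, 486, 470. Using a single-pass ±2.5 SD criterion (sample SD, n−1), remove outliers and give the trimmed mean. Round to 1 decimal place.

n = 14, ΣRT = 8564, M = 611.714
Σ(x−M)² = 3025136.86; s = √(3025136.86/13) = 482.393
Cutoffs: 611.714 ± 2.5·482.393 → [-594.3, 1817.7]
Outside: 2276 → excluded.
Retained (n=13): Σ = 6288, mean = 6288/13 = 483.692

483.7 ms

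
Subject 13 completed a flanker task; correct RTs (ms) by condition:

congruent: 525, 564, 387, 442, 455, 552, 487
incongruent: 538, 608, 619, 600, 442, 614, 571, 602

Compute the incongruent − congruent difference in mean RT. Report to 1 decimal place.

86.8 ms

M(congruent) = 3412/7 = 487.429
M(incongruent) = 4594/8 = 574.250
Difference = 574.250 − 487.429 = 86.821 ms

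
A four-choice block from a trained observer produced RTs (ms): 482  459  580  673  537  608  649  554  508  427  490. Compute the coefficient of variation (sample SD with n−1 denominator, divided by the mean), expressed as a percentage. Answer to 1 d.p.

n = 11, Σ = 5967, M = 542.4545
Σ(x−M)² = 62150.727; s = √(62150.727/10) = 78.8357
CV = 78.8357 / 542.4545 = 0.14533 = 14.533%

14.5%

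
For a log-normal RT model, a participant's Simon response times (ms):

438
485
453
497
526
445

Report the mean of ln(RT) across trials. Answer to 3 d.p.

6.159

ln(RT): 6.0822, 6.1841, 6.1159, 6.2086, 6.2653, 6.0981
Σ ln(RT) = 36.9542
Mean = 36.9542/6 = 6.15904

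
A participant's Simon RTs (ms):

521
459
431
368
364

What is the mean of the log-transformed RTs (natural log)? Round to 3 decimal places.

6.051

ln(RT): 6.2558, 6.1291, 6.0661, 5.9081, 5.8972
Σ ln(RT) = 30.2561
Mean = 30.2561/5 = 6.05123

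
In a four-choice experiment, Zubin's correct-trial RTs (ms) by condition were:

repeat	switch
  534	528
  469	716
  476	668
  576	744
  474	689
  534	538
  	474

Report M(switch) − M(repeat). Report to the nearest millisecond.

M(repeat) = 3063/6 = 510.500
M(switch) = 4357/7 = 622.429
Difference = 622.429 − 510.500 = 111.929 ms

112 ms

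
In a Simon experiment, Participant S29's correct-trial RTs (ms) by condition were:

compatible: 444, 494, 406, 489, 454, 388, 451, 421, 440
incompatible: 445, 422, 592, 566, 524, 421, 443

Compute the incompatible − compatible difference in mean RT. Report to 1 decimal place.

M(compatible) = 3987/9 = 443.000
M(incompatible) = 3413/7 = 487.571
Difference = 487.571 − 443.000 = 44.571 ms

44.6 ms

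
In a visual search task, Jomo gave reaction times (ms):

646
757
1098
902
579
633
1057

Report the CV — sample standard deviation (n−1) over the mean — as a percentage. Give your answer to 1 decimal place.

26.0%

n = 7, Σ = 5672, M = 810.2857
Σ(x−M)² = 266811.429; s = √(266811.429/6) = 210.8757
CV = 210.8757 / 810.2857 = 0.26025 = 26.025%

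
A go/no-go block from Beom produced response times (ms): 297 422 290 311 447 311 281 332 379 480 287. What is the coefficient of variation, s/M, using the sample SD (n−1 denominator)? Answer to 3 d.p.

n = 11, Σ = 3837, M = 348.8182
Σ(x−M)² = 50823.636; s = √(50823.636/10) = 71.2907
CV = 71.2907 / 348.8182 = 0.20438

0.204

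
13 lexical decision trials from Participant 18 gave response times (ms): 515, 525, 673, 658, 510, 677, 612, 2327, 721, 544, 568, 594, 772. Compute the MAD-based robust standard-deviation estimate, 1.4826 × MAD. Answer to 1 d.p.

100.8 ms

Sorted: 510, 515, 525, 544, 568, 594, 612, 658, 673, 677, 721, 772, 2327 → median = 612
|x − 612| sorted: 0, 18, 44, 46, 61, 65, 68, 87, 97, 102, 109, 160, 1715 → MAD = 68
Robust SD ≈ 1.4826 × 68 = 100.817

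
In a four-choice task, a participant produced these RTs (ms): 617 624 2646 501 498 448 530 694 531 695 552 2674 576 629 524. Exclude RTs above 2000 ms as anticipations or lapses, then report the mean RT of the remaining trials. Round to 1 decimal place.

570.7 ms

Excluded: 2646, 2674
Retained (n=13): Σ = 7419
Mean = 7419/13 = 570.6923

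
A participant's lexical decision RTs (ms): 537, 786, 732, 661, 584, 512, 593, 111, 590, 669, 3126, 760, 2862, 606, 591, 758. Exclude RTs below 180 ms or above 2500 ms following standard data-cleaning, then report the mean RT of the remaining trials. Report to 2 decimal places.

Excluded: 111, 2862, 3126
Retained (n=13): Σ = 8379
Mean = 8379/13 = 644.5385

644.54 ms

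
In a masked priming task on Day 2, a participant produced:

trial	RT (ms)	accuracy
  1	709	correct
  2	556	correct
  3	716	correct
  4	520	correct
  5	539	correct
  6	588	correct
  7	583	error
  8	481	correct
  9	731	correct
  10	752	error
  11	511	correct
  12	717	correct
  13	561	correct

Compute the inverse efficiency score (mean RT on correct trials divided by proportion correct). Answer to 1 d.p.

712.2 ms

Correct trials (n=11): 709, 556, 716, 520, 539, 588, 481, 731, 511, 717, 561
Mean correct RT = 6629/11 = 602.6364 ms
Proportion correct = 11/13
IES = 602.6364 / (11/13) = 712.207 ms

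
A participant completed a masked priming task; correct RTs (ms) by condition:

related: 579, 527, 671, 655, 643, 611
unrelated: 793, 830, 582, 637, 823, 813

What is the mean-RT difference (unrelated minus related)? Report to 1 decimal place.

132.0 ms

M(related) = 3686/6 = 614.333
M(unrelated) = 4478/6 = 746.333
Difference = 746.333 − 614.333 = 132.000 ms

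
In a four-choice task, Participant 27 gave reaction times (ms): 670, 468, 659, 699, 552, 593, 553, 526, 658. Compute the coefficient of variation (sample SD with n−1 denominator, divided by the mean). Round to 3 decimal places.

n = 9, Σ = 5378, M = 597.5556
Σ(x−M)² = 48954.222; s = √(48954.222/8) = 78.2258
CV = 78.2258 / 597.5556 = 0.13091

0.131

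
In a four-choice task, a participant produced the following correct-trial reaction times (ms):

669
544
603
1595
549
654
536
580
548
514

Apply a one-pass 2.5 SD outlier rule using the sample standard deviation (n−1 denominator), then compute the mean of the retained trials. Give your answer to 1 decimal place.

577.4 ms

n = 10, ΣRT = 6792, M = 679.200
Σ(x−M)² = 955317.60; s = √(955317.60/9) = 325.801
Cutoffs: 679.200 ± 2.5·325.801 → [-135.3, 1493.7]
Outside: 1595 → excluded.
Retained (n=9): Σ = 5197, mean = 5197/9 = 577.444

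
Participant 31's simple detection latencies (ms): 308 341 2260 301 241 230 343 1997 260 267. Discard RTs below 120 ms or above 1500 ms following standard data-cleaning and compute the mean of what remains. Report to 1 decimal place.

286.4 ms

Excluded: 1997, 2260
Retained (n=8): Σ = 2291
Mean = 2291/8 = 286.3750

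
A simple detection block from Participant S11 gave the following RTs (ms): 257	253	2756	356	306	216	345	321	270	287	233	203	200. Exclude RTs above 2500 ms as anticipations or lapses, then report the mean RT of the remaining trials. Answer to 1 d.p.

Excluded: 2756
Retained (n=12): Σ = 3247
Mean = 3247/12 = 270.5833

270.6 ms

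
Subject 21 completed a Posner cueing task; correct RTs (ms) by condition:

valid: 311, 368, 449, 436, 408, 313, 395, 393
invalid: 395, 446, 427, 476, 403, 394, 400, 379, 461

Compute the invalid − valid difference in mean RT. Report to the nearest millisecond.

36 ms

M(valid) = 3073/8 = 384.125
M(invalid) = 3781/9 = 420.111
Difference = 420.111 − 384.125 = 35.986 ms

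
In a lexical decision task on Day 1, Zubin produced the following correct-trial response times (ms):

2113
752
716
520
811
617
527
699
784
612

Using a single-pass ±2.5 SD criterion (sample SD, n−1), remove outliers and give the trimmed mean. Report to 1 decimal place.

670.9 ms

n = 10, ΣRT = 8151, M = 815.100
Σ(x−M)² = 1963388.90; s = √(1963388.90/9) = 467.070
Cutoffs: 815.100 ± 2.5·467.070 → [-352.6, 1982.8]
Outside: 2113 → excluded.
Retained (n=9): Σ = 6038, mean = 6038/9 = 670.889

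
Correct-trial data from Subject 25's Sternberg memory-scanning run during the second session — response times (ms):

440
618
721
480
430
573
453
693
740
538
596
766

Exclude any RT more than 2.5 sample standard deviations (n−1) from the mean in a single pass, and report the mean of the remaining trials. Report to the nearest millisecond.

587 ms

n = 12, ΣRT = 7048, M = 587.333
Σ(x−M)² = 163942.67; s = √(163942.67/11) = 122.081
Cutoffs: 587.333 ± 2.5·122.081 → [282.1, 892.5]
No RTs fall outside the cutoffs; all 12 retained. Mean = 7048/12 = 587.333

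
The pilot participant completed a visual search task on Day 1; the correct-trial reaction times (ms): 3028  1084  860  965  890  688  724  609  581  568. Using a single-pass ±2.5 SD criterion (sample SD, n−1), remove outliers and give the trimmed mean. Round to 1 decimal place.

774.3 ms

n = 10, ΣRT = 9997, M = 999.700
Σ(x−M)² = 4841350.10; s = √(4841350.10/9) = 733.436
Cutoffs: 999.700 ± 2.5·733.436 → [-833.9, 2833.3]
Outside: 3028 → excluded.
Retained (n=9): Σ = 6969, mean = 6969/9 = 774.333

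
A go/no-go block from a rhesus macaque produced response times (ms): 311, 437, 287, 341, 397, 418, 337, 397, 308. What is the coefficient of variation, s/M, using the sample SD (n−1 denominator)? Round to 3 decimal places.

0.150

n = 9, Σ = 3233, M = 359.2222
Σ(x−M)² = 23349.556; s = √(23349.556/8) = 54.0249
CV = 54.0249 / 359.2222 = 0.15039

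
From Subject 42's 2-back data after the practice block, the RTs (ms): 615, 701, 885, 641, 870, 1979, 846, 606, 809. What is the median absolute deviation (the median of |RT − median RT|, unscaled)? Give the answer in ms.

Sorted: 606, 615, 641, 701, 809, 846, 870, 885, 1979 → median = 809
|x − 809|: 194, 108, 76, 168, 61, 1170, 37, 203, 0
Sorted deviations: 0, 37, 61, 76, 108, 168, 194, 203, 1170 → MAD = 108

108 ms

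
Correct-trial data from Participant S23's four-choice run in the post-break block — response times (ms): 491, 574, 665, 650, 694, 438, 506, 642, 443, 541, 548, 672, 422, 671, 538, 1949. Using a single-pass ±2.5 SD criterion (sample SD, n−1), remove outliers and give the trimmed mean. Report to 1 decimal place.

n = 16, ΣRT = 10444, M = 652.750
Σ(x−M)² = 1916829.00; s = √(1916829.00/15) = 357.475
Cutoffs: 652.750 ± 2.5·357.475 → [-240.9, 1546.4]
Outside: 1949 → excluded.
Retained (n=15): Σ = 8495, mean = 8495/15 = 566.333

566.3 ms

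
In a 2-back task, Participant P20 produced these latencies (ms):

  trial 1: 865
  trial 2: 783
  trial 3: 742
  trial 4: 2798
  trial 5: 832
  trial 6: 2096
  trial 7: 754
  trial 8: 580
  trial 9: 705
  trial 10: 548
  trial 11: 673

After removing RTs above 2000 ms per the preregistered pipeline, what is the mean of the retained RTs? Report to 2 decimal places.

720.22 ms

Excluded: 2096, 2798
Retained (n=9): Σ = 6482
Mean = 6482/9 = 720.2222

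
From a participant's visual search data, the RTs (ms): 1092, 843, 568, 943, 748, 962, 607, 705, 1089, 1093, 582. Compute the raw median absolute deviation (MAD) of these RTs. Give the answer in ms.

Sorted: 568, 582, 607, 705, 748, 843, 943, 962, 1089, 1092, 1093 → median = 843
|x − 843|: 249, 0, 275, 100, 95, 119, 236, 138, 246, 250, 261
Sorted deviations: 0, 95, 100, 119, 138, 236, 246, 249, 250, 261, 275 → MAD = 236

236 ms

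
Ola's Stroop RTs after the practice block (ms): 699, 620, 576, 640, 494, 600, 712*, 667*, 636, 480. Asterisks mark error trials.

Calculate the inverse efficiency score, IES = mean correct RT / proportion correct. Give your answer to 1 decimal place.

741.4 ms

Correct trials (n=8): 699, 620, 576, 640, 494, 600, 636, 480
Mean correct RT = 4745/8 = 593.1250 ms
Proportion correct = 8/10
IES = 593.1250 / (8/10) = 741.406 ms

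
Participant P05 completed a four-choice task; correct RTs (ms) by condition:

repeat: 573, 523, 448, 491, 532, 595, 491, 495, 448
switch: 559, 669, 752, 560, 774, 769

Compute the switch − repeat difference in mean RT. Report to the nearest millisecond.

M(repeat) = 4596/9 = 510.667
M(switch) = 4083/6 = 680.500
Difference = 680.500 − 510.667 = 169.833 ms

170 ms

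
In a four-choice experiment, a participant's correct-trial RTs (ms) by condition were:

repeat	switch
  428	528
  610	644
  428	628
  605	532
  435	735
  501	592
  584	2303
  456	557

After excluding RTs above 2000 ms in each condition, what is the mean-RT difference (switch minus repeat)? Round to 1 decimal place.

96.4 ms

switch: exclude 2303
M(repeat) = 4047/8 = 505.875
M(switch) = 4216/7 = 602.286
Difference = 602.286 − 505.875 = 96.411 ms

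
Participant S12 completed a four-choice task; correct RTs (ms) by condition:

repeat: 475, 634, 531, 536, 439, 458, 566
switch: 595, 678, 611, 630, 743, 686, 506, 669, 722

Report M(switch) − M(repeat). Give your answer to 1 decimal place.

129.0 ms

M(repeat) = 3639/7 = 519.857
M(switch) = 5840/9 = 648.889
Difference = 648.889 − 519.857 = 129.032 ms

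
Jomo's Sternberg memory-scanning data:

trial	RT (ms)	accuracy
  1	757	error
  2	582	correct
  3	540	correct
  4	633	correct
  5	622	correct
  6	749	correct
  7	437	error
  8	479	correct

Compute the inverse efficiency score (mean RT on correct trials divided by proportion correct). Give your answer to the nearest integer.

801 ms

Correct trials (n=6): 582, 540, 633, 622, 749, 479
Mean correct RT = 3605/6 = 600.8333 ms
Proportion correct = 6/8
IES = 600.8333 / (6/8) = 801.111 ms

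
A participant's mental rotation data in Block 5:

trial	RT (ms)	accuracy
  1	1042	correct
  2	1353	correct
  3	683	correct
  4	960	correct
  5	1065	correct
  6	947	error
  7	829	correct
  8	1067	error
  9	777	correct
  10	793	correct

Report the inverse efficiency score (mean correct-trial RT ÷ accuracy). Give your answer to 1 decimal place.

1172.2 ms

Correct trials (n=8): 1042, 1353, 683, 960, 1065, 829, 777, 793
Mean correct RT = 7502/8 = 937.7500 ms
Proportion correct = 8/10
IES = 937.7500 / (8/10) = 1172.188 ms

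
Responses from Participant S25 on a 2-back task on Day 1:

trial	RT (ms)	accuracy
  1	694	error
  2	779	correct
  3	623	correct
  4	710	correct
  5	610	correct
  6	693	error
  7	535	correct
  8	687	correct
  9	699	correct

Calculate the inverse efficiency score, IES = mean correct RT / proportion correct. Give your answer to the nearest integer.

853 ms

Correct trials (n=7): 779, 623, 710, 610, 535, 687, 699
Mean correct RT = 4643/7 = 663.2857 ms
Proportion correct = 7/9
IES = 663.2857 / (7/9) = 852.796 ms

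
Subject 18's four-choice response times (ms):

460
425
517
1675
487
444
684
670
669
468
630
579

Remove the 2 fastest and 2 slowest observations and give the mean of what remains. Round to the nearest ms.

560 ms

Sorted: 425, 444, 460, 468, 487, 517, 579, 630, 669, 670, 684, 1675
Drop lowest 2 (425, 444) and highest 2 (684, 1675)
Remaining (n=8): Σ = 4480, mean = 4480/8 = 560.000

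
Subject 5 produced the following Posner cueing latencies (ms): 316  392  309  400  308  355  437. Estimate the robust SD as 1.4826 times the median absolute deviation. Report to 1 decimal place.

Sorted: 308, 309, 316, 355, 392, 400, 437 → median = 355
|x − 355| sorted: 0, 37, 39, 45, 46, 47, 82 → MAD = 45
Robust SD ≈ 1.4826 × 45 = 66.717

66.7 ms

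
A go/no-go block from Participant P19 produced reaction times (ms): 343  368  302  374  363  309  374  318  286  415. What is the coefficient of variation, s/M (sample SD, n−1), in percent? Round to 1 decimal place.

n = 10, Σ = 3452, M = 345.2000
Σ(x−M)² = 14793.600; s = √(14793.600/9) = 40.5430
CV = 40.5430 / 345.2000 = 0.11745 = 11.745%

11.7%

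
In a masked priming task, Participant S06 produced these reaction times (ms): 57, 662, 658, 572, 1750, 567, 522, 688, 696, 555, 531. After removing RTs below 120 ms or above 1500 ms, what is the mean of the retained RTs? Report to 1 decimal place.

Excluded: 57, 1750
Retained (n=9): Σ = 5451
Mean = 5451/9 = 605.6667

605.7 ms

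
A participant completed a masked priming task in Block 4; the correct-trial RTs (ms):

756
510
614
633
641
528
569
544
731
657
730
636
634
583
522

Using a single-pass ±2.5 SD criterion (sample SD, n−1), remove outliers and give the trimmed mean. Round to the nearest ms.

n = 15, ΣRT = 9288, M = 619.200
Σ(x−M)² = 85288.40; s = √(85288.40/14) = 78.051
Cutoffs: 619.200 ± 2.5·78.051 → [424.1, 814.3]
No RTs fall outside the cutoffs; all 15 retained. Mean = 9288/15 = 619.200

619 ms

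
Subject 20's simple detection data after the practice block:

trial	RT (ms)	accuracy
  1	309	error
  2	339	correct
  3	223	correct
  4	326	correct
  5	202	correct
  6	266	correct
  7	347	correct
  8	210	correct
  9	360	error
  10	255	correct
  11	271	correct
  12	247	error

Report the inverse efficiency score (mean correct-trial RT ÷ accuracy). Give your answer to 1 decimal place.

Correct trials (n=9): 339, 223, 326, 202, 266, 347, 210, 255, 271
Mean correct RT = 2439/9 = 271.0000 ms
Proportion correct = 9/12
IES = 271.0000 / (9/12) = 361.333 ms

361.3 ms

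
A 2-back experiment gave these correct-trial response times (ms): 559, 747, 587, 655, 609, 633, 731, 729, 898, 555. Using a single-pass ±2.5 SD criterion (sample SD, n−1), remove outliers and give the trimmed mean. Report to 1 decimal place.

670.3 ms

n = 10, ΣRT = 6703, M = 670.300
Σ(x−M)² = 102864.10; s = √(102864.10/9) = 106.908
Cutoffs: 670.300 ± 2.5·106.908 → [403.0, 937.6]
No RTs fall outside the cutoffs; all 10 retained. Mean = 6703/10 = 670.300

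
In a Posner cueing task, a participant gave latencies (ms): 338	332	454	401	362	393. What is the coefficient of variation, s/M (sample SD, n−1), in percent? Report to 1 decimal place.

12.0%

n = 6, Σ = 2280, M = 380.0000
Σ(x−M)² = 10478.000; s = √(10478.000/5) = 45.7777
CV = 45.7777 / 380.0000 = 0.12047 = 12.047%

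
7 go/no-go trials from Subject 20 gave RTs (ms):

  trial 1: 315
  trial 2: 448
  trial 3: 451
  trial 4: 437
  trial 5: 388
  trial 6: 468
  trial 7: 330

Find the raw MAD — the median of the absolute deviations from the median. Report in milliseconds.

31 ms

Sorted: 315, 330, 388, 437, 448, 451, 468 → median = 437
|x − 437|: 122, 11, 14, 0, 49, 31, 107
Sorted deviations: 0, 11, 14, 31, 49, 107, 122 → MAD = 31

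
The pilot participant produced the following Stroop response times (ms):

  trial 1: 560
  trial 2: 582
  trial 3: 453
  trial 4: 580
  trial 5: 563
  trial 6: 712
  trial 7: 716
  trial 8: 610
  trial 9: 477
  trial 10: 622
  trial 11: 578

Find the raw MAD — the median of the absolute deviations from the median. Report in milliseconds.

Sorted: 453, 477, 560, 563, 578, 580, 582, 610, 622, 712, 716 → median = 580
|x − 580|: 20, 2, 127, 0, 17, 132, 136, 30, 103, 42, 2
Sorted deviations: 0, 2, 2, 17, 20, 30, 42, 103, 127, 132, 136 → MAD = 30

30 ms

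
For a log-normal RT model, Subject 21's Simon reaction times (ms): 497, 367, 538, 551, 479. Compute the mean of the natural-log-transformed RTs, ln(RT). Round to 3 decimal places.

ln(RT): 6.2086, 5.9054, 6.2879, 6.3117, 6.1717
Σ ln(RT) = 30.8852
Mean = 30.8852/5 = 6.17705

6.177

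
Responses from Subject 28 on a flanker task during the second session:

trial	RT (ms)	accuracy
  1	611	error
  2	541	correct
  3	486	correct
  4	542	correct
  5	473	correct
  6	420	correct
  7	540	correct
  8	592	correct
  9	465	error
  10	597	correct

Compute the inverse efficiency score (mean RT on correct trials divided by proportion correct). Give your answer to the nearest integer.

655 ms

Correct trials (n=8): 541, 486, 542, 473, 420, 540, 592, 597
Mean correct RT = 4191/8 = 523.8750 ms
Proportion correct = 8/10
IES = 523.8750 / (8/10) = 654.844 ms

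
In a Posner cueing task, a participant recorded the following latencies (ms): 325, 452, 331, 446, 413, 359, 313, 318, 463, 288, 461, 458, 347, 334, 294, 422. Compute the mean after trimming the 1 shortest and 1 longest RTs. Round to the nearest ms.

377 ms

Sorted: 288, 294, 313, 318, 325, 331, 334, 347, 359, 413, 422, 446, 452, 458, 461, 463
Drop lowest 1 (288) and highest 1 (463)
Remaining (n=14): Σ = 5273, mean = 5273/14 = 376.643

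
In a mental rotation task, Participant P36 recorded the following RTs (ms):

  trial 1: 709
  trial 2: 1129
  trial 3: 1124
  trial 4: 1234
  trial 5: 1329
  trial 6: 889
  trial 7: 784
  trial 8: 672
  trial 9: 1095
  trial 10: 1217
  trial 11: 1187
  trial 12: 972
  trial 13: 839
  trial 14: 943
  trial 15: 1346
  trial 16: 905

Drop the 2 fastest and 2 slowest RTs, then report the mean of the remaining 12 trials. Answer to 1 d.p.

Sorted: 672, 709, 784, 839, 889, 905, 943, 972, 1095, 1124, 1129, 1187, 1217, 1234, 1329, 1346
Drop lowest 2 (672, 709) and highest 2 (1329, 1346)
Remaining (n=12): Σ = 12318, mean = 12318/12 = 1026.500

1026.5 ms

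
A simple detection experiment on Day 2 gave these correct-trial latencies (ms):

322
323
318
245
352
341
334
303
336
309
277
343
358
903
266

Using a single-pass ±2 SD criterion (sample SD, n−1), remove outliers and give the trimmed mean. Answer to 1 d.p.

n = 15, ΣRT = 5330, M = 355.333
Σ(x−M)² = 335869.33; s = √(335869.33/14) = 154.889
Cutoffs: 355.333 ± 2·154.889 → [45.6, 665.1]
Outside: 903 → excluded.
Retained (n=14): Σ = 4427, mean = 4427/14 = 316.214

316.2 ms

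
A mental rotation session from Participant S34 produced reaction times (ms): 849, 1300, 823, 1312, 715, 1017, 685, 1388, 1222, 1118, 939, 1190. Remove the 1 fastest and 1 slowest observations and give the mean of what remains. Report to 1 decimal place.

1048.5 ms

Sorted: 685, 715, 823, 849, 939, 1017, 1118, 1190, 1222, 1300, 1312, 1388
Drop lowest 1 (685) and highest 1 (1388)
Remaining (n=10): Σ = 10485, mean = 10485/10 = 1048.500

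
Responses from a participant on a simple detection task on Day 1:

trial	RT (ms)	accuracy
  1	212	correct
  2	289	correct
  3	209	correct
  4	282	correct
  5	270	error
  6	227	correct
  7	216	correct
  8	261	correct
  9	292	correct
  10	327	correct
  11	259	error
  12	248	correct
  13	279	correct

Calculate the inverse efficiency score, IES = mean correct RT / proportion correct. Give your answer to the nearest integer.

305 ms

Correct trials (n=11): 212, 289, 209, 282, 227, 216, 261, 292, 327, 248, 279
Mean correct RT = 2842/11 = 258.3636 ms
Proportion correct = 11/13
IES = 258.3636 / (11/13) = 305.339 ms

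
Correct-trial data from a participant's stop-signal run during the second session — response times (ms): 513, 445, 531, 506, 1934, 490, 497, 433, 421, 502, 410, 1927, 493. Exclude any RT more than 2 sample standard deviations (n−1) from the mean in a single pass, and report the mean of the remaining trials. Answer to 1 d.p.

n = 13, ΣRT = 9102, M = 700.154
Σ(x−M)² = 3595067.69; s = √(3595067.69/12) = 547.347
Cutoffs: 700.154 ± 2·547.347 → [-394.5, 1794.8]
Outside: 1927, 1934 → excluded.
Retained (n=11): Σ = 5241, mean = 5241/11 = 476.455

476.5 ms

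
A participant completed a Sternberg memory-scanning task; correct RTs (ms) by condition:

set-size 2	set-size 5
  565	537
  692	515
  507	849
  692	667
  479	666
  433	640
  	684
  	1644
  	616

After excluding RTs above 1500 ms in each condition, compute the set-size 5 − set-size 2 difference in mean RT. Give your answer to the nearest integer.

set-size 5: exclude 1644
M(set-size 2) = 3368/6 = 561.333
M(set-size 5) = 5174/8 = 646.750
Difference = 646.750 − 561.333 = 85.417 ms

85 ms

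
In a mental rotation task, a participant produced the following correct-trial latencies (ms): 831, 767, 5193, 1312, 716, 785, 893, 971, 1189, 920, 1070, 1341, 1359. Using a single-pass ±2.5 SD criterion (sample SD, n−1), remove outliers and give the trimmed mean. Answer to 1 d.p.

1012.8 ms

n = 13, ΣRT = 17347, M = 1334.385
Σ(x−M)² = 16739227.08; s = √(16739227.08/12) = 1181.074
Cutoffs: 1334.385 ± 2.5·1181.074 → [-1618.3, 4287.1]
Outside: 5193 → excluded.
Retained (n=12): Σ = 12154, mean = 12154/12 = 1012.833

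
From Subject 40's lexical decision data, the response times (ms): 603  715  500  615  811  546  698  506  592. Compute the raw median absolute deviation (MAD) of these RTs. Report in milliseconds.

Sorted: 500, 506, 546, 592, 603, 615, 698, 715, 811 → median = 603
|x − 603|: 0, 112, 103, 12, 208, 57, 95, 97, 11
Sorted deviations: 0, 11, 12, 57, 95, 97, 103, 112, 208 → MAD = 95

95 ms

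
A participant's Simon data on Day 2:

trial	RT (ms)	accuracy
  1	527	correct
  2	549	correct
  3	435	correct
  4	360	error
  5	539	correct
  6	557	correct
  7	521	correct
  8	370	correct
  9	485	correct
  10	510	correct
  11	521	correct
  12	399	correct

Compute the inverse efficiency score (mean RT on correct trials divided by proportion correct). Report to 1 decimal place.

536.8 ms

Correct trials (n=11): 527, 549, 435, 539, 557, 521, 370, 485, 510, 521, 399
Mean correct RT = 5413/11 = 492.0909 ms
Proportion correct = 11/12
IES = 492.0909 / (11/12) = 536.826 ms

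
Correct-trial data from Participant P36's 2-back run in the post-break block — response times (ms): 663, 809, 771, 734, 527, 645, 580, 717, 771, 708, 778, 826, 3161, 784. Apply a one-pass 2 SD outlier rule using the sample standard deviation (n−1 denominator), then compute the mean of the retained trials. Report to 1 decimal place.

n = 14, ΣRT = 12474, M = 891.000
Σ(x−M)² = 5646998.00; s = √(5646998.00/13) = 659.078
Cutoffs: 891.000 ± 2·659.078 → [-427.2, 2209.2]
Outside: 3161 → excluded.
Retained (n=13): Σ = 9313, mean = 9313/13 = 716.385

716.4 ms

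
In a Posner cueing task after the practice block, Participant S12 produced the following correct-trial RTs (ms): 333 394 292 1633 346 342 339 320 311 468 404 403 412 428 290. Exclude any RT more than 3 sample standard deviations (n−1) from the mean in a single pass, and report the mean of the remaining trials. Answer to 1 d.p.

n = 15, ΣRT = 6715, M = 447.667
Σ(x−M)² = 1544395.33; s = √(1544395.33/14) = 332.135
Cutoffs: 447.667 ± 3·332.135 → [-548.7, 1444.1]
Outside: 1633 → excluded.
Retained (n=14): Σ = 5082, mean = 5082/14 = 363.000

363.0 ms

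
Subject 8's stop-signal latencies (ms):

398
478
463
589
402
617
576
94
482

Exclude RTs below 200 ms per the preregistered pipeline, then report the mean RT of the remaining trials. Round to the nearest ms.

501 ms

Excluded: 94
Retained (n=8): Σ = 4005
Mean = 4005/8 = 500.6250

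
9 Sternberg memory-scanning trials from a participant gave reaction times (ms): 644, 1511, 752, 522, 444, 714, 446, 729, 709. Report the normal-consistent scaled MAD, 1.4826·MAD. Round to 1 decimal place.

Sorted: 444, 446, 522, 644, 709, 714, 729, 752, 1511 → median = 709
|x − 709| sorted: 0, 5, 20, 43, 65, 187, 263, 265, 802 → MAD = 65
Robust SD ≈ 1.4826 × 65 = 96.369

96.4 ms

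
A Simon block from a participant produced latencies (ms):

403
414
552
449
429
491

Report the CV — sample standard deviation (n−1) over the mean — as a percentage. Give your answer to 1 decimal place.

n = 6, Σ = 2738, M = 456.3333
Σ(x−M)² = 15791.333; s = √(15791.333/5) = 56.1985
CV = 56.1985 / 456.3333 = 0.12315 = 12.315%

12.3%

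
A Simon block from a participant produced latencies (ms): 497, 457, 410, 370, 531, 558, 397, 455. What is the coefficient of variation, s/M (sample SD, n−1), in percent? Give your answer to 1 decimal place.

14.4%

n = 8, Σ = 3675, M = 459.3750
Σ(x−M)² = 30613.875; s = √(30613.875/7) = 66.1318
CV = 66.1318 / 459.3750 = 0.14396 = 14.396%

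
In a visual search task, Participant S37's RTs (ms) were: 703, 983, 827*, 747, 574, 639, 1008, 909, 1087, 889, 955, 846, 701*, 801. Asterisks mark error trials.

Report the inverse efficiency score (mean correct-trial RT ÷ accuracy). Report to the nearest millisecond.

Correct trials (n=12): 703, 983, 747, 574, 639, 1008, 909, 1087, 889, 955, 846, 801
Mean correct RT = 10141/12 = 845.0833 ms
Proportion correct = 12/14
IES = 845.0833 / (12/14) = 985.931 ms

986 ms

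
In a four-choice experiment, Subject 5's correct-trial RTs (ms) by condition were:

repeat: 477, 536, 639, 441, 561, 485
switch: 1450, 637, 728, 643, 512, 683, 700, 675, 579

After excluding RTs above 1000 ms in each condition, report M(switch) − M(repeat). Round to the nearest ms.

121 ms

switch: exclude 1450
M(repeat) = 3139/6 = 523.167
M(switch) = 5157/8 = 644.625
Difference = 644.625 − 523.167 = 121.458 ms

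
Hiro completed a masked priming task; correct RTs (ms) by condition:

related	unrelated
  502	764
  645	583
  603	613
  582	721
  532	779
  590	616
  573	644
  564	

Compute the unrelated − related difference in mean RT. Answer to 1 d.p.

100.4 ms

M(related) = 4591/8 = 573.875
M(unrelated) = 4720/7 = 674.286
Difference = 674.286 − 573.875 = 100.411 ms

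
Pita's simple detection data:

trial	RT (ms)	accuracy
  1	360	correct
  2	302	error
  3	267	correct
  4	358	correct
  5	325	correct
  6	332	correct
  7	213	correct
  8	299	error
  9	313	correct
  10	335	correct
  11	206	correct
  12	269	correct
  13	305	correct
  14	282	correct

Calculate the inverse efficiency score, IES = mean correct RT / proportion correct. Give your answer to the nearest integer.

Correct trials (n=12): 360, 267, 358, 325, 332, 213, 313, 335, 206, 269, 305, 282
Mean correct RT = 3565/12 = 297.0833 ms
Proportion correct = 12/14
IES = 297.0833 / (12/14) = 346.597 ms

347 ms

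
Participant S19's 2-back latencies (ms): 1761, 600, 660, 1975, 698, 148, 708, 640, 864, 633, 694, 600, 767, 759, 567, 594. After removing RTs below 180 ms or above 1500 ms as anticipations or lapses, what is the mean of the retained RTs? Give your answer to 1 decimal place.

675.7 ms

Excluded: 148, 1761, 1975
Retained (n=13): Σ = 8784
Mean = 8784/13 = 675.6923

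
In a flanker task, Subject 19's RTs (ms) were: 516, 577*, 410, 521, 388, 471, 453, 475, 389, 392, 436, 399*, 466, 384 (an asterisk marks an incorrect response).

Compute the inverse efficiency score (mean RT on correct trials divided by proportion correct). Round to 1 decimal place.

515.4 ms

Correct trials (n=12): 516, 410, 521, 388, 471, 453, 475, 389, 392, 436, 466, 384
Mean correct RT = 5301/12 = 441.7500 ms
Proportion correct = 12/14
IES = 441.7500 / (12/14) = 515.375 ms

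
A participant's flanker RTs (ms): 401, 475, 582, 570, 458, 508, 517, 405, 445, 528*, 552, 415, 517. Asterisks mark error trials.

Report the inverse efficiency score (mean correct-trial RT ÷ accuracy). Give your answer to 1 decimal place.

527.7 ms

Correct trials (n=12): 401, 475, 582, 570, 458, 508, 517, 405, 445, 552, 415, 517
Mean correct RT = 5845/12 = 487.0833 ms
Proportion correct = 12/13
IES = 487.0833 / (12/13) = 527.674 ms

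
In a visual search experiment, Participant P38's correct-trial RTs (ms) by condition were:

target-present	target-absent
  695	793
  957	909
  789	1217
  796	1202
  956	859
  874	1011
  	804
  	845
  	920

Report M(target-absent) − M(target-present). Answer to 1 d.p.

M(target-present) = 5067/6 = 844.500
M(target-absent) = 8560/9 = 951.111
Difference = 951.111 − 844.500 = 106.611 ms

106.6 ms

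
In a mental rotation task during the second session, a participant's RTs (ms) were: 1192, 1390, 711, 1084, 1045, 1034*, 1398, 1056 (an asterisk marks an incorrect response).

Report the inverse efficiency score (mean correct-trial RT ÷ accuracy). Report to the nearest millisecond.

Correct trials (n=7): 1192, 1390, 711, 1084, 1045, 1398, 1056
Mean correct RT = 7876/7 = 1125.1429 ms
Proportion correct = 7/8
IES = 1125.1429 / (7/8) = 1285.878 ms

1286 ms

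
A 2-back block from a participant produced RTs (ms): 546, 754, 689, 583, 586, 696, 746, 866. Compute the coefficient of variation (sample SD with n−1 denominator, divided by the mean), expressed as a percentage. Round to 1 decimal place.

n = 8, Σ = 5466, M = 683.2500
Σ(x−M)² = 80881.500; s = √(80881.500/7) = 107.4919
CV = 107.4919 / 683.2500 = 0.15732 = 15.732%

15.7%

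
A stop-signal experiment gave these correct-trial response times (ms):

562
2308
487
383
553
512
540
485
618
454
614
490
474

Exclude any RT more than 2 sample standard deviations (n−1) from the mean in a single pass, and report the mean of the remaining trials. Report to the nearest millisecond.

514 ms

n = 13, ΣRT = 8480, M = 652.308
Σ(x−M)² = 3019586.77; s = √(3019586.77/12) = 501.630
Cutoffs: 652.308 ± 2·501.630 → [-351.0, 1655.6]
Outside: 2308 → excluded.
Retained (n=12): Σ = 6172, mean = 6172/12 = 514.333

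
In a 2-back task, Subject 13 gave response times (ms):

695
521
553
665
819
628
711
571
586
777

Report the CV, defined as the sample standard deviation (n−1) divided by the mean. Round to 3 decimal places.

0.151

n = 10, Σ = 6526, M = 652.6000
Σ(x−M)² = 87464.400; s = √(87464.400/9) = 98.5813
CV = 98.5813 / 652.6000 = 0.15106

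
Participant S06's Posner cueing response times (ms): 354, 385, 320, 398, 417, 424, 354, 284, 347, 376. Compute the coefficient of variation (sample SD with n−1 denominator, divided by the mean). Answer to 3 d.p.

0.119

n = 10, Σ = 3659, M = 365.9000
Σ(x−M)² = 16938.900; s = √(16938.900/9) = 43.3832
CV = 43.3832 / 365.9000 = 0.11857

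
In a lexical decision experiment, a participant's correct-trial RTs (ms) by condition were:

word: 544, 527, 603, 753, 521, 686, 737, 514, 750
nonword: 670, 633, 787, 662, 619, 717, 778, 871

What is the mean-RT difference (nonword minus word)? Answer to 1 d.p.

M(word) = 5635/9 = 626.111
M(nonword) = 5737/8 = 717.125
Difference = 717.125 − 626.111 = 91.014 ms

91.0 ms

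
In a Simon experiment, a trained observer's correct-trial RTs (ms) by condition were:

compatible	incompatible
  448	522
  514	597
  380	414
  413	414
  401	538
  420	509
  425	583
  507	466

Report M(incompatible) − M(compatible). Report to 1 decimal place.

66.9 ms

M(compatible) = 3508/8 = 438.500
M(incompatible) = 4043/8 = 505.375
Difference = 505.375 − 438.500 = 66.875 ms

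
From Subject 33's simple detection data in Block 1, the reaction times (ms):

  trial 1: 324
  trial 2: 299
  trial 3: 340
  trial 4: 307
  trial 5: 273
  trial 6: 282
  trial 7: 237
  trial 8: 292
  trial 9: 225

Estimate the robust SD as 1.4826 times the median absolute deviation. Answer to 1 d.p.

Sorted: 225, 237, 273, 282, 292, 299, 307, 324, 340 → median = 292
|x − 292| sorted: 0, 7, 10, 15, 19, 32, 48, 55, 67 → MAD = 19
Robust SD ≈ 1.4826 × 19 = 28.169

28.2 ms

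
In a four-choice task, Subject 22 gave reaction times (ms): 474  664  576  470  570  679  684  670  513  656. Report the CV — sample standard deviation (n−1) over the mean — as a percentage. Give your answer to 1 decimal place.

14.5%

n = 10, Σ = 5956, M = 595.6000
Σ(x−M)² = 67056.400; s = √(67056.400/9) = 86.3175
CV = 86.3175 / 595.6000 = 0.14493 = 14.493%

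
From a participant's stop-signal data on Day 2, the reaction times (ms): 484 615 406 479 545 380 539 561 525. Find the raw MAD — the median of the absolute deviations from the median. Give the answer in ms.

Sorted: 380, 406, 479, 484, 525, 539, 545, 561, 615 → median = 525
|x − 525|: 41, 90, 119, 46, 20, 145, 14, 36, 0
Sorted deviations: 0, 14, 20, 36, 41, 46, 90, 119, 145 → MAD = 41

41 ms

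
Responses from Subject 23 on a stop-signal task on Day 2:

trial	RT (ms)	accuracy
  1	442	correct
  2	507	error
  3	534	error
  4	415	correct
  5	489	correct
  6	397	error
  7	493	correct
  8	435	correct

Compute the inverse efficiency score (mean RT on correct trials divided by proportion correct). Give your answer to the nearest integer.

728 ms

Correct trials (n=5): 442, 415, 489, 493, 435
Mean correct RT = 2274/5 = 454.8000 ms
Proportion correct = 5/8
IES = 454.8000 / (5/8) = 727.680 ms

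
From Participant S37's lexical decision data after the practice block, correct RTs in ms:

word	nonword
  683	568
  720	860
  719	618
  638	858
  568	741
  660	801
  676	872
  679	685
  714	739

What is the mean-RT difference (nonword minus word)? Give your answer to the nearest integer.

M(word) = 6057/9 = 673.000
M(nonword) = 6742/9 = 749.111
Difference = 749.111 − 673.000 = 76.111 ms

76 ms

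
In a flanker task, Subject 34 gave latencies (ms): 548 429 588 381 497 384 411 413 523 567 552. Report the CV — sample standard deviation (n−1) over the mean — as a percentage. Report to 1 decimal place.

16.4%

n = 11, Σ = 5293, M = 481.1818
Σ(x−M)² = 62031.636; s = √(62031.636/10) = 78.7602
CV = 78.7602 / 481.1818 = 0.16368 = 16.368%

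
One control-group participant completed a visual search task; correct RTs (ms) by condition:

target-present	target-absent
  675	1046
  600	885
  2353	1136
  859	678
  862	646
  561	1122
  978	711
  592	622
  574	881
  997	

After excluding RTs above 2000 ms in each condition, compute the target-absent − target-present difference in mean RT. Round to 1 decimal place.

target-present: exclude 2353
M(target-present) = 6698/9 = 744.222
M(target-absent) = 7727/9 = 858.556
Difference = 858.556 − 744.222 = 114.333 ms

114.3 ms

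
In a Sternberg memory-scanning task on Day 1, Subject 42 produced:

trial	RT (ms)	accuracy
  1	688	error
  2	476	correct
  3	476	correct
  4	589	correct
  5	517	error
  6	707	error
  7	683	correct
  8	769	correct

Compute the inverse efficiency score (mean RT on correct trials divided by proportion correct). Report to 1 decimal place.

Correct trials (n=5): 476, 476, 589, 683, 769
Mean correct RT = 2993/5 = 598.6000 ms
Proportion correct = 5/8
IES = 598.6000 / (5/8) = 957.760 ms

957.8 ms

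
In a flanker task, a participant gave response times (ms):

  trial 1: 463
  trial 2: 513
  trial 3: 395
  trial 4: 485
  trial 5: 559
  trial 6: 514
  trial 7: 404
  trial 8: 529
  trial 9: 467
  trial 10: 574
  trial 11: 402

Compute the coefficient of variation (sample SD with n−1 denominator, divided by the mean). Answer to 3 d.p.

n = 11, Σ = 5305, M = 482.2727
Σ(x−M)² = 39234.182; s = √(39234.182/10) = 62.6372
CV = 62.6372 / 482.2727 = 0.12988

0.130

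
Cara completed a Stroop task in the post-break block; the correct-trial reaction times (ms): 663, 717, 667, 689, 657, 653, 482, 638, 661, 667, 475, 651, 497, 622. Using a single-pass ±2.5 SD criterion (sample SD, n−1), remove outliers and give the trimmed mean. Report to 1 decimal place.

n = 14, ΣRT = 8739, M = 624.214
Σ(x−M)² = 80814.36; s = √(80814.36/13) = 78.845
Cutoffs: 624.214 ± 2.5·78.845 → [427.1, 821.3]
No RTs fall outside the cutoffs; all 14 retained. Mean = 8739/14 = 624.214

624.2 ms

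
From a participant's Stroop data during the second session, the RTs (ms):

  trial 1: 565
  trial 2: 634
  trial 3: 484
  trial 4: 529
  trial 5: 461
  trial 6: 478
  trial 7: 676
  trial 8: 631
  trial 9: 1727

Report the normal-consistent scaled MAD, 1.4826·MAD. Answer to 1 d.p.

Sorted: 461, 478, 484, 529, 565, 631, 634, 676, 1727 → median = 565
|x − 565| sorted: 0, 36, 66, 69, 81, 87, 104, 111, 1162 → MAD = 81
Robust SD ≈ 1.4826 × 81 = 120.091

120.1 ms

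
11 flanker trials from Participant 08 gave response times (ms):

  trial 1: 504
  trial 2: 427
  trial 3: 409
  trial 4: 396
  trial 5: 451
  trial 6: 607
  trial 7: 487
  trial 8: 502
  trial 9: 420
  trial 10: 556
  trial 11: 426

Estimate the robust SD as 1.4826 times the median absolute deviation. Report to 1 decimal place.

Sorted: 396, 409, 420, 426, 427, 451, 487, 502, 504, 556, 607 → median = 451
|x − 451| sorted: 0, 24, 25, 31, 36, 42, 51, 53, 55, 105, 156 → MAD = 42
Robust SD ≈ 1.4826 × 42 = 62.269

62.3 ms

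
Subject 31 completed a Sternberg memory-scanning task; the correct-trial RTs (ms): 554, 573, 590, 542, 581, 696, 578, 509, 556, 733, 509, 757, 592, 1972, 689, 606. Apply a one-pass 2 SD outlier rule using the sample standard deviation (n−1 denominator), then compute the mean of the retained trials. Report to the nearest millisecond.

604 ms

n = 16, ΣRT = 11037, M = 689.812
Σ(x−M)² = 1838550.44; s = √(1838550.44/15) = 350.100
Cutoffs: 689.812 ± 2·350.100 → [-10.4, 1390.0]
Outside: 1972 → excluded.
Retained (n=15): Σ = 9065, mean = 9065/15 = 604.333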